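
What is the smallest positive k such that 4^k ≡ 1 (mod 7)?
Powers of 4 mod 7: 4^1≡4, 4^2≡2, 4^3≡1. Order = 3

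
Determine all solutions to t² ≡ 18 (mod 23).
The square roots of 18 mod 23 are 8 and 15. Verify: 8² = 64 ≡ 18 (mod 23)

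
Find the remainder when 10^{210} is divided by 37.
By Fermat: 10^{36} ≡ 1 (mod 37). 210 = 5×36 + 30. So 10^{210} ≡ 10^{30} ≡ 1 (mod 37)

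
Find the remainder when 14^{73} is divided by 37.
By Fermat: 14^{36} ≡ 1 (mod 37). 73 = 2×36 + 1. So 14^{73} ≡ 14^{1} ≡ 14 (mod 37)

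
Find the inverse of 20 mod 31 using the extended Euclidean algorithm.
Extended GCD: 20(14) + 31(-9) = 1. So 20^(-1) ≡ 14 ≡ 14 (mod 31). Verify: 20 × 14 = 280 ≡ 1 (mod 31)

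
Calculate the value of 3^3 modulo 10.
3 = 2 + 1 (binary 11). Repeated squaring mod 10: 3^1 ≡ 3; 3^2 ≡ 3² = 9 ≡ 9. Multiply: 3^3 = 3^2 × 3^1 ≡ 9 × 3 (mod 10): 9 × 3 = 27 ≡ 7. So 3^3 ≡ 7 (mod 10).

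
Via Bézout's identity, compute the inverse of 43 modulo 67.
Extended GCD: 43(-14) + 67(9) = 1. So 43^(-1) ≡ 53 ≡ 53 (mod 67). Verify: 43 × 53 = 2279 ≡ 1 (mod 67)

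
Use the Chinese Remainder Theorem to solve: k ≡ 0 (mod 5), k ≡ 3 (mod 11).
M = 5 × 11 = 55. M₁ = 11, y₁ ≡ 1 (mod 5). M₂ = 5, y₂ ≡ 9 (mod 11). k = 0×11×1 + 3×5×9 ≡ 25 (mod 55)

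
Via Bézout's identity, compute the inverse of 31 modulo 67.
Extended GCD: 31(13) + 67(-6) = 1. So 31^(-1) ≡ 13 ≡ 13 (mod 67). Verify: 31 × 13 = 403 ≡ 1 (mod 67)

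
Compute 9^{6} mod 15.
6

Using successive squaring:
Binary expansion of 6: 110
Powers of 9 mod 15 (each is the square of the previous):
  9^1 ≡ 9 (mod 15)
  9^2 ≡ 9² = 81 ≡ 6 (mod 15)
  9^4 ≡ 6² = 36 ≡ 6 (mod 15)
6 = 4 + 2, so 9^6 = 9^4 × 9^2 ≡ 6 × 6 (mod 15)
Multiplying step by step:
  6 × 6 = 36 ≡ 6 (mod 15)
Result: 9^6 ≡ 6 (mod 15)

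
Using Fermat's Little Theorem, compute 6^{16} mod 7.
1

By Fermat's Little Theorem, a^(p-1) ≡ 1 (mod p) for prime p and gcd(a, p) = 1
Here p = 7, so 6^6 ≡ 1 (mod 7)
We can reduce the exponent: 16 mod 6 = 4
So 6^16 ≡ 6^4 (mod 7)
Computing: 6^4 mod 7 = 1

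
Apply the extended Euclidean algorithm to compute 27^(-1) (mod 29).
Extended GCD: 27(14) + 29(-13) = 1. So 27^(-1) ≡ 14 ≡ 14 (mod 29). Verify: 27 × 14 = 378 ≡ 1 (mod 29)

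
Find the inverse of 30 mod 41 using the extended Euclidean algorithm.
Extended GCD: 30(-15) + 41(11) = 1. So 30^(-1) ≡ 26 ≡ 26 (mod 41). Verify: 30 × 26 = 780 ≡ 1 (mod 41)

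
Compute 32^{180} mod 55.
1

Using successive squaring:
Binary expansion of 180: 10110100
Powers of 32 mod 55 (each is the square of the previous):
  32^1 ≡ 32 (mod 55)
  32^2 ≡ 32² = 1024 ≡ 34 (mod 55)
  32^4 ≡ 34² = 1156 ≡ 1 (mod 55)
  32^8 ≡ 1² = 1 ≡ 1 (mod 55)
  32^16 ≡ 1² = 1 ≡ 1 (mod 55)
  32^32 ≡ 1² = 1 ≡ 1 (mod 55)
  32^64 ≡ 1² = 1 ≡ 1 (mod 55)
  32^128 ≡ 1² = 1 ≡ 1 (mod 55)
180 = 128 + 32 + 16 + 4, so 32^180 = 32^128 × 32^32 × 32^16 × 32^4 ≡ 1 × 1 × 1 × 1 (mod 55)
Multiplying step by step:
  1 × 1 = 1 ≡ 1 (mod 55)
  1 × 1 = 1 ≡ 1 (mod 55)
  1 × 1 = 1 ≡ 1 (mod 55)
Result: 32^180 ≡ 1 (mod 55)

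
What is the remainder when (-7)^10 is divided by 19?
(-7) ≡ 12 (mod 19). 10 = 8 + 2 (binary 1010). Repeated squaring mod 19: 12^1 ≡ 12; 12^2 ≡ 12² = 144 ≡ 11; 12^4 ≡ 11² = 121 ≡ 7; 12^8 ≡ 7² = 49 ≡ 11. Multiply: (-7)^10 ≡ 12^8 × 12^2 ≡ 11 × 11 (mod 19): 11 × 11 = 121 ≡ 7. So (-7)^10 ≡ 7 (mod 19).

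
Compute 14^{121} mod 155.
14

Using successive squaring:
Binary expansion of 121: 1111001
Powers of 14 mod 155 (each is the square of the previous):
  14^1 ≡ 14 (mod 155)
  14^2 ≡ 14² = 196 ≡ 41 (mod 155)
  14^4 ≡ 41² = 1681 ≡ 131 (mod 155)
  14^8 ≡ 131² = 17161 ≡ 111 (mod 155)
  14^16 ≡ 111² = 12321 ≡ 76 (mod 155)
  14^32 ≡ 76² = 5776 ≡ 41 (mod 155)
  14^64 ≡ 41² = 1681 ≡ 131 (mod 155)
121 = 64 + 32 + 16 + 8 + 1, so 14^121 = 14^64 × 14^32 × 14^16 × 14^8 × 14^1 ≡ 131 × 41 × 76 × 111 × 14 (mod 155)
Multiplying step by step:
  131 × 41 = 5371 ≡ 101 (mod 155)
  101 × 76 = 7676 ≡ 81 (mod 155)
  81 × 111 = 8991 ≡ 1 (mod 155)
  1 × 14 = 14 ≡ 14 (mod 155)
Result: 14^121 ≡ 14 (mod 155)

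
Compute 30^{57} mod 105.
15

Using successive squaring:
Binary expansion of 57: 111001
Powers of 30 mod 105 (each is the square of the previous):
  30^1 ≡ 30 (mod 105)
  30^2 ≡ 30² = 900 ≡ 60 (mod 105)
  30^4 ≡ 60² = 3600 ≡ 30 (mod 105)
  30^8 ≡ 30² = 900 ≡ 60 (mod 105)
  30^16 ≡ 60² = 3600 ≡ 30 (mod 105)
  30^32 ≡ 30² = 900 ≡ 60 (mod 105)
57 = 32 + 16 + 8 + 1, so 30^57 = 30^32 × 30^16 × 30^8 × 30^1 ≡ 60 × 30 × 60 × 30 (mod 105)
Multiplying step by step:
  60 × 30 = 1800 ≡ 15 (mod 105)
  15 × 60 = 900 ≡ 60 (mod 105)
  60 × 30 = 1800 ≡ 15 (mod 105)
Result: 30^57 ≡ 15 (mod 105)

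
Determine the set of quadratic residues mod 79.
QRs mod 79: {1, 2, 4, 5, 8, 9, 10, 11, 13, 16, 18, 19, 20, 21, 22, 23, 25, 26, 31, 32, 36, 38, 40, 42, 44, 45, 46, 49, 50, 51, 52, 55, 62, 64, 65, 67, 72, 73, 76}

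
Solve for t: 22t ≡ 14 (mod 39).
29

Since gcd(22, 39) = 1 divides 14, a solution exists.
Multiply both sides by the inverse of 22 mod 39:
  22^(-1) mod 39 = 16
  x ≡ 16 × 14 ≡ 224 ≡ 29 (mod 39)
Verification: 22 × 29 = 638 = 16 × 39 + 14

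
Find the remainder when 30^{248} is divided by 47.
By Fermat: 30^{46} ≡ 1 (mod 47). 248 = 5×46 + 18. So 30^{248} ≡ 30^{18} ≡ 18 (mod 47)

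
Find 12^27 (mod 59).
Using repeated squaring. 27 = 16 + 8 + 2 + 1 (binary 11011). Repeated squaring mod 59: 12^1 ≡ 12; 12^2 ≡ 12² = 144 ≡ 26; 12^4 ≡ 26² = 676 ≡ 27; 12^8 ≡ 27² = 729 ≡ 21; 12^16 ≡ 21² = 441 ≡ 28. Multiply: 12^27 = 12^16 × 12^8 × 12^2 × 12^1 ≡ 28 × 21 × 26 × 12 (mod 59): 28 × 21 = 588 ≡ 57; 57 × 26 = 1482 ≡ 7; 7 × 12 = 84 ≡ 25. So 12^27 ≡ 25 (mod 59).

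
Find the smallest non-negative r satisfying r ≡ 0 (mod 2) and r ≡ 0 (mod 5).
M = 2 × 5 = 10. M₁ = 5, y₁ ≡ 1 (mod 2). M₂ = 2, y₂ ≡ 3 (mod 5). r = 0×5×1 + 0×2×3 ≡ 0 (mod 10)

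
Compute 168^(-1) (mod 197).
168^(-1) ≡ 163 (mod 197). Verification: 168 × 163 = 27384 ≡ 1 (mod 197)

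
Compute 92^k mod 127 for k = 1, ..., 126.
g^1, g^2, ..., g^{126} mod 127: {92, 82, 51, 120, 118, 61, 24, 49, 63, 81, 86, 38, 67, 68, 33, 115, 39, 32, 23, 84, 108, 30, 93, 47, 6, 44, 111, 52, 85, 73, 112, 17, 40, 124, 105, 8, 101, 21, 27, 71, 55, 107, 65, 11, 123, 13, 53, 50, 28, 36, 10, 31, 58, 2, 57, 37, 102, 113, 109, 122, 48, 98, 126, 35, 45, 76, 7, 9, 66, 103, 78, 64, 46, 41, 89, 60, 59, 94, 12, 88, 95, 104, 43, 19, 97, 34, 80, 121, 83, 16, 75, 42, 54, 15, 110, 87, 3, 22, 119, 26, 106, 100, 56, 72, 20, 62, 116, 4, 114, 74, 77, 99, 91, 117, 96, 69, 125, 70, 90, 25, 14, 18, 5, 79, 29, 1}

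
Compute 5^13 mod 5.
Using repeated squaring. 5 ≡ 0 (mod 5). 13 = 8 + 4 + 1 (binary 1101). Repeated squaring mod 5: 0^1 ≡ 0; 0^2 ≡ 0² = 0 ≡ 0; 0^4 ≡ 0² = 0 ≡ 0; 0^8 ≡ 0² = 0 ≡ 0. Multiply: 5^13 ≡ 0^8 × 0^4 × 0^1 ≡ 0 × 0 × 0 (mod 5): 0 × 0 = 0 ≡ 0; 0 × 0 = 0 ≡ 0. So 5^13 ≡ 0 (mod 5).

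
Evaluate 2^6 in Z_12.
6 = 4 + 2 (binary 110). Repeated squaring mod 12: 2^1 ≡ 2; 2^2 ≡ 2² = 4 ≡ 4; 2^4 ≡ 4² = 16 ≡ 4. Multiply: 2^6 = 2^4 × 2^2 ≡ 4 × 4 (mod 12): 4 × 4 = 16 ≡ 4. So 2^6 ≡ 4 (mod 12).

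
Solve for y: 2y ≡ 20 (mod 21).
10

Since gcd(2, 21) = 1 divides 20, a solution exists.
Multiply both sides by the inverse of 2 mod 21:
  2^(-1) mod 21 = 11
  x ≡ 11 × 20 ≡ 220 ≡ 10 (mod 21)
Verification: 2 × 10 = 20 = 0 × 21 + 20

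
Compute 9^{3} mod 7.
1

Using successive squaring:
Binary expansion of 3: 11
Powers of 9 mod 7 (each is the square of the previous):
  9^1 ≡ 2 (mod 7)
  9^2 ≡ 2² = 4 ≡ 4 (mod 7)
3 = 2 + 1, so 9^3 = 9^2 × 9^1 ≡ 4 × 2 (mod 7)
Multiplying step by step:
  4 × 2 = 8 ≡ 1 (mod 7)
Result: 9^3 ≡ 1 (mod 7)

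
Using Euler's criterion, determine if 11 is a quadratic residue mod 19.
By Euler's criterion: 11^{9} ≡ 1 (mod 19). Since this equals 1, 11 is a QR.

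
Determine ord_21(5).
Powers of 5 mod 21: 5^1≡5, 5^2≡4, 5^3≡20, 5^4≡16, 5^5≡17, 5^6≡1. Order = 6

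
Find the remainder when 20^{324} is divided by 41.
By Fermat: 20^{40} ≡ 1 (mod 41). 324 = 8×40 + 4. So 20^{324} ≡ 20^{4} ≡ 18 (mod 41)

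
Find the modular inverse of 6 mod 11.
6^(-1) ≡ 2 (mod 11). Verification: 6 × 2 = 12 ≡ 1 (mod 11)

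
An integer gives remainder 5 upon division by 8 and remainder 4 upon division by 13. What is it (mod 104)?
M = 8 × 13 = 104. M₁ = 13, y₁ ≡ 5 (mod 8). M₂ = 8, y₂ ≡ 5 (mod 13). n = 5×13×5 + 4×8×5 ≡ 69 (mod 104). The smallest positive such number is 69.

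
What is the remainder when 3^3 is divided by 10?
3 = 2 + 1 (binary 11). Repeated squaring mod 10: 3^1 ≡ 3; 3^2 ≡ 3² = 9 ≡ 9. Multiply: 3^3 = 3^2 × 3^1 ≡ 9 × 3 (mod 10): 9 × 3 = 27 ≡ 7. So 3^3 ≡ 7 (mod 10).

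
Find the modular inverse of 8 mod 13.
8^(-1) ≡ 5 (mod 13). Verification: 8 × 5 = 40 ≡ 1 (mod 13)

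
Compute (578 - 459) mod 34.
17

(578 - 459) = 119
119 mod 34 = 17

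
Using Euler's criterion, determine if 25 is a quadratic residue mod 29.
By Euler's criterion: 25^{14} ≡ 1 (mod 29). Since this equals 1, 25 is a QR.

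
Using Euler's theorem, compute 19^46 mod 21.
By Euler: 19^{12} ≡ 1 (mod 21) since gcd(19, 21) = 1. 46 = 3×12 + 10. So 19^{46} ≡ 19^{10} ≡ 16 (mod 21)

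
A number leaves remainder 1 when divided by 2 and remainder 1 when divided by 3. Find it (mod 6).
M = 2 × 3 = 6. M₁ = 3, y₁ ≡ 1 (mod 2). M₂ = 2, y₂ ≡ 2 (mod 3). t = 1×3×1 + 1×2×2 ≡ 1 (mod 6)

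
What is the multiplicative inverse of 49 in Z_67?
49^(-1) ≡ 26 (mod 67). Verification: 49 × 26 = 1274 ≡ 1 (mod 67)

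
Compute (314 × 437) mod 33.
4

(314 × 437) = 137218
137218 mod 33 = 4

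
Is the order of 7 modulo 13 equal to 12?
Yes, ord_13(7) = 12.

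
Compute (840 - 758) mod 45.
37

(840 - 758) = 82
82 mod 45 = 37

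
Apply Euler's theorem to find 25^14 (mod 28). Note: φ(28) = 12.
By Euler: 25^{12} ≡ 1 (mod 28) since gcd(25, 28) = 1. 14 = 1×12 + 2. So 25^{14} ≡ 25^{2} ≡ 9 (mod 28)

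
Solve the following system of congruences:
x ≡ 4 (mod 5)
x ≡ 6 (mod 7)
34

Using the Chinese Remainder Theorem:
M = product of moduli = 35
For equation 1: M_1 = 7, 7 ≡ 2 (mod 5), inverse of 7 mod 5 is 3 (check: 2 × 3 = 6 ≡ 1 (mod 5))
For equation 2: M_2 = 5, 5 ≡ 5 (mod 7), inverse of 5 mod 7 is 3 (check: 5 × 3 = 15 ≡ 1 (mod 7))
Combine: x ≡ Σ r_i×M_i×(M_i⁻¹ mod m_i) = 4×7×3 + 6×5×3 = 84 + 90 = 174
174 mod 35 = 34
x ≡ 34 (mod 35)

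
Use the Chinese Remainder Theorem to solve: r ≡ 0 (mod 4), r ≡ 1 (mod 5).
M = 4 × 5 = 20. M₁ = 5, y₁ ≡ 1 (mod 4). M₂ = 4, y₂ ≡ 4 (mod 5). r = 0×5×1 + 1×4×4 ≡ 16 (mod 20)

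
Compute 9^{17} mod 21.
18

Using successive squaring:
Binary expansion of 17: 10001
Powers of 9 mod 21 (each is the square of the previous):
  9^1 ≡ 9 (mod 21)
  9^2 ≡ 9² = 81 ≡ 18 (mod 21)
  9^4 ≡ 18² = 324 ≡ 9 (mod 21)
  9^8 ≡ 9² = 81 ≡ 18 (mod 21)
  9^16 ≡ 18² = 324 ≡ 9 (mod 21)
17 = 16 + 1, so 9^17 = 9^16 × 9^1 ≡ 9 × 9 (mod 21)
Multiplying step by step:
  9 × 9 = 81 ≡ 18 (mod 21)
Result: 9^17 ≡ 18 (mod 21)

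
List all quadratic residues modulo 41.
QRs mod 41: {1, 2, 4, 5, 8, 9, 10, 16, 18, 20, 21, 23, 25, 31, 32, 33, 36, 37, 39, 40}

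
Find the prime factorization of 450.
2 × 3^2 × 5^2

Divide by primes starting from smallest:
450 ÷ 2 = 225
225 ÷ 3 = 75
75 ÷ 3 = 25
25 ÷ 5 = 5
5 ÷ 5 = 1

450 = 2 × 3^2 × 5^2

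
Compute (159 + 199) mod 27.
7

(159 + 199) = 358
358 mod 27 = 7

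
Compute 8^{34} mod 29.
13

Using successive squaring:
Binary expansion of 34: 100010
Powers of 8 mod 29 (each is the square of the previous):
  8^1 ≡ 8 (mod 29)
  8^2 ≡ 8² = 64 ≡ 6 (mod 29)
  8^4 ≡ 6² = 36 ≡ 7 (mod 29)
  8^8 ≡ 7² = 49 ≡ 20 (mod 29)
  8^16 ≡ 20² = 400 ≡ 23 (mod 29)
  8^32 ≡ 23² = 529 ≡ 7 (mod 29)
34 = 32 + 2, so 8^34 = 8^32 × 8^2 ≡ 7 × 6 (mod 29)
Multiplying step by step:
  7 × 6 = 42 ≡ 13 (mod 29)
Result: 8^34 ≡ 13 (mod 29)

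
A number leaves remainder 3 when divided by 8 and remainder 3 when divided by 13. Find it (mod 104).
M = 8 × 13 = 104. M₁ = 13, y₁ ≡ 5 (mod 8). M₂ = 8, y₂ ≡ 5 (mod 13). t = 3×13×5 + 3×8×5 ≡ 3 (mod 104)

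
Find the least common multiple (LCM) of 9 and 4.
36

First find GCD(9, 4) using the Euclidean algorithm:
9 = 2 × 4 + 1
4 = 4 × 1 + 0
GCD(9, 4) = 1

LCM formula: LCM(a, b) = (a × b) / GCD(a, b)
LCM(9, 4) = (9 × 4) / 1
LCM(9, 4) = 36 / 1
LCM(9, 4) = 36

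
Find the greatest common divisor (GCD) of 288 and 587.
1

Using the Euclidean algorithm:
288 = 0 × 587 + 288
587 = 2 × 288 + 11
288 = 26 × 11 + 2
11 = 5 × 2 + 1
2 = 2 × 1 + 0

GCD(288, 587) = 1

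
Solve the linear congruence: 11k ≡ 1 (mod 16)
3

Since gcd(11, 16) = 1 divides 1, a solution exists.
Multiply both sides by the inverse of 11 mod 16:
  11^(-1) mod 16 = 3
  x ≡ 3 × 1 ≡ 3 ≡ 3 (mod 16)
Verification: 11 × 3 = 33 = 2 × 16 + 1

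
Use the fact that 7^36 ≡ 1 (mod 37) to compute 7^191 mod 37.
By Fermat: 7^{36} ≡ 1 (mod 37). 191 = 5×36 + 11. So 7^{191} ≡ 7^{11} ≡ 12 (mod 37)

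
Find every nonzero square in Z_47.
QRs mod 47: {1, 2, 3, 4, 6, 7, 8, 9, 12, 14, 16, 17, 18, 21, 24, 25, 27, 28, 32, 34, 36, 37, 42}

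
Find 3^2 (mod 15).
2 = 2 (binary 10). Repeated squaring mod 15: 3^1 ≡ 3; 3^2 ≡ 3² = 9 ≡ 9. So 3^2 ≡ 9 (mod 15).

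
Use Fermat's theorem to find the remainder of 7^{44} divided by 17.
13

By Fermat's Little Theorem, a^(p-1) ≡ 1 (mod p) for prime p and gcd(a, p) = 1
Here p = 17, so 7^16 ≡ 1 (mod 17)
We can reduce the exponent: 44 mod 16 = 12
So 7^44 ≡ 7^12 (mod 17)
Computing: 7^12 mod 17 = 13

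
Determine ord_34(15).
Powers of 15 mod 34: 15^1≡15, 15^2≡21, 15^3≡9, 15^4≡33, 15^5≡19, 15^6≡13, 15^7≡25, 15^8≡1. Order = 8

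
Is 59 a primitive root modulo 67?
No

To verify, check if 59^(66/q) ≢ 1 (mod 67) for each prime divisor q of 66
Divisors of 66 = 66: [1, 2, 3, 6, 11, 22, 33, 66]
  59^(66/11) = 59^6 ≡ 40 (mod 67)
  59^(66/2) = 59^33 ≡ 1 (mod 67)
  59^(66/3) = 59^22 ≡ 1 (mod 67)
Conclusion: 59 is not a primitive root modulo 67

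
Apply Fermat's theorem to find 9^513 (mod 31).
By Fermat: 9^{30} ≡ 1 (mod 31). 513 ≡ 3 (mod 30). So 9^{513} ≡ 9^{3} ≡ 16 (mod 31)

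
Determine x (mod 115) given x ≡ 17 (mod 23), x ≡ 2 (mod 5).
17

Using the Chinese Remainder Theorem:
M = product of moduli = 115
For equation 1: M_1 = 5, 5 ≡ 5 (mod 23), inverse of 5 mod 23 is 14 (check: 5 × 14 = 70 ≡ 1 (mod 23))
For equation 2: M_2 = 23, 23 ≡ 3 (mod 5), inverse of 23 mod 5 is 2 (check: 3 × 2 = 6 ≡ 1 (mod 5))
Combine: x ≡ Σ r_i×M_i×(M_i⁻¹ mod m_i) = 17×5×14 + 2×23×2 = 1190 + 92 = 1282
1282 mod 115 = 17
x ≡ 17 (mod 115)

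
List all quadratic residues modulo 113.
QRs mod 113: {1, 2, 4, 7, 8, 9, 11, 13, 14, 15, 16, 18, 22, 25, 26, 28, 30, 31, 32, 36, 41, 44, 49, 50, 51, 52, 53, 56, 57, 60, 61, 62, 63, 64, 69, 72, 77, 81, 82, 83, 85, 87, 88, 91, 95, 97, 98, 99, 100, 102, 104, 105, 106, 109, 111, 112}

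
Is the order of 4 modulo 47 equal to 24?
No, the actual order is 23, not 24.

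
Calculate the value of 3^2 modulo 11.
2 = 2 (binary 10). Repeated squaring mod 11: 3^1 ≡ 3; 3^2 ≡ 3² = 9 ≡ 9. So 3^2 ≡ 9 (mod 11).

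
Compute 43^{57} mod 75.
43

Using successive squaring:
Binary expansion of 57: 111001
Powers of 43 mod 75 (each is the square of the previous):
  43^1 ≡ 43 (mod 75)
  43^2 ≡ 43² = 1849 ≡ 49 (mod 75)
  43^4 ≡ 49² = 2401 ≡ 1 (mod 75)
  43^8 ≡ 1² = 1 ≡ 1 (mod 75)
  43^16 ≡ 1² = 1 ≡ 1 (mod 75)
  43^32 ≡ 1² = 1 ≡ 1 (mod 75)
57 = 32 + 16 + 8 + 1, so 43^57 = 43^32 × 43^16 × 43^8 × 43^1 ≡ 1 × 1 × 1 × 43 (mod 75)
Multiplying step by step:
  1 × 1 = 1 ≡ 1 (mod 75)
  1 × 1 = 1 ≡ 1 (mod 75)
  1 × 43 = 43 ≡ 43 (mod 75)
Result: 43^57 ≡ 43 (mod 75)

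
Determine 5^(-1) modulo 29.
5^(-1) ≡ 6 (mod 29). Verification: 5 × 6 = 30 ≡ 1 (mod 29)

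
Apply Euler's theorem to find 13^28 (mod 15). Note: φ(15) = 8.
By Euler: 13^{8} ≡ 1 (mod 15) since gcd(13, 15) = 1. 28 = 3×8 + 4. So 13^{28} ≡ 13^{4} ≡ 1 (mod 15)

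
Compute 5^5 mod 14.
5 = 4 + 1 (binary 101). Repeated squaring mod 14: 5^1 ≡ 5; 5^2 ≡ 5² = 25 ≡ 11; 5^4 ≡ 11² = 121 ≡ 9. Multiply: 5^5 = 5^4 × 5^1 ≡ 9 × 5 (mod 14): 9 × 5 = 45 ≡ 3. So 5^5 ≡ 3 (mod 14).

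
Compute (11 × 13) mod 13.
0

(11 × 13) = 143
143 mod 13 = 0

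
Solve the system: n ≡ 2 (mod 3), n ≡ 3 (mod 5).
M = 3 × 5 = 15. M₁ = 5, y₁ ≡ 2 (mod 3). M₂ = 3, y₂ ≡ 2 (mod 5). n = 2×5×2 + 3×3×2 ≡ 8 (mod 15)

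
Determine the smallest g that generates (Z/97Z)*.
5

A primitive root g modulo p has order p-1 = 96
Prime divisors of 96: [2, 3]
g is a primitive root iff g^(96/q) ≢ 1 (mod 97) for each prime divisor q
Testing small values:
  g = 2: 2^48 ≡ 1, 2^32 ≡ 35 (mod 97) → 2^48 ≡ 1, not primitive root
  g = 3: 3^48 ≡ 1, 3^32 ≡ 35 (mod 97) → 3^48 ≡ 1, not primitive root
  g = 4: 4^48 ≡ 1, 4^32 ≡ 61 (mod 97) → 4^48 ≡ 1, not primitive root
  g = 5: 5^48 ≡ 96, 5^32 ≡ 35 (mod 97) → none is 1, primitive root!
The smallest primitive root is 5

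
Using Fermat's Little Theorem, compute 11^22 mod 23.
By Fermat's Little Theorem, 11^{22} ≡ 1 (mod 23) since 23 is prime and gcd(11, 23) = 1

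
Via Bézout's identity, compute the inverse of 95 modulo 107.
Extended GCD: 95(-9) + 107(8) = 1. So 95^(-1) ≡ 98 ≡ 98 (mod 107). Verify: 95 × 98 = 9310 ≡ 1 (mod 107)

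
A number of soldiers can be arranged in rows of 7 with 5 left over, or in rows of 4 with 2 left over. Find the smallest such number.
M = 7 × 4 = 28. M₁ = 4, y₁ ≡ 2 (mod 7). M₂ = 7, y₂ ≡ 3 (mod 4). x = 5×4×2 + 2×7×3 ≡ 26 (mod 28). The smallest positive such number is 26.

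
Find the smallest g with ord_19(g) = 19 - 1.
p - 1 = 18 has prime divisors 2, 3. h is a primitive root mod 19 iff h^(18/q) ≢ 1 (mod 19) for each such q.
h = 2: 2^9 ≡ 18, 2^6 ≡ 7 (mod 19); none is 1, so 2 has order 18 and is a primitive root.
The smallest primitive root mod 19 is g = 2.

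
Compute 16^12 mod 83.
Using repeated squaring. 12 = 8 + 4 (binary 1100). Repeated squaring mod 83: 16^1 ≡ 16; 16^2 ≡ 16² = 256 ≡ 7; 16^4 ≡ 7² = 49 ≡ 49; 16^8 ≡ 49² = 2401 ≡ 77. Multiply: 16^12 = 16^8 × 16^4 ≡ 77 × 49 (mod 83): 77 × 49 = 3773 ≡ 38. So 16^12 ≡ 38 (mod 83).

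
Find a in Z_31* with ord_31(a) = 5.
2 has order 5 mod 31 since 2^{5} ≡ 1 (mod 31) and no smaller power works.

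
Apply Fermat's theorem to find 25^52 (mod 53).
By Fermat's Little Theorem, 25^{52} ≡ 1 (mod 53) since 53 is prime and gcd(25, 53) = 1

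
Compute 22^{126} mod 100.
4

Using successive squaring:
Binary expansion of 126: 1111110
Powers of 22 mod 100 (each is the square of the previous):
  22^1 ≡ 22 (mod 100)
  22^2 ≡ 22² = 484 ≡ 84 (mod 100)
  22^4 ≡ 84² = 7056 ≡ 56 (mod 100)
  22^8 ≡ 56² = 3136 ≡ 36 (mod 100)
  22^16 ≡ 36² = 1296 ≡ 96 (mod 100)
  22^32 ≡ 96² = 9216 ≡ 16 (mod 100)
  22^64 ≡ 16² = 256 ≡ 56 (mod 100)
126 = 64 + 32 + 16 + 8 + 4 + 2, so 22^126 = 22^64 × 22^32 × 22^16 × 22^8 × 22^4 × 22^2 ≡ 56 × 16 × 96 × 36 × 56 × 84 (mod 100)
Multiplying step by step:
  56 × 16 = 896 ≡ 96 (mod 100)
  96 × 96 = 9216 ≡ 16 (mod 100)
  16 × 36 = 576 ≡ 76 (mod 100)
  76 × 56 = 4256 ≡ 56 (mod 100)
  56 × 84 = 4704 ≡ 4 (mod 100)
Result: 22^126 ≡ 4 (mod 100)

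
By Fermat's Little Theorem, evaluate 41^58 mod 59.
By Fermat's Little Theorem, 41^{58} ≡ 1 (mod 59) since 59 is prime and gcd(41, 59) = 1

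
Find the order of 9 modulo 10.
Powers of 9 mod 10: 9^1≡9, 9^2≡1. Order = 2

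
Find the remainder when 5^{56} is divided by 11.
By Fermat: 5^{10} ≡ 1 (mod 11). 56 = 5×10 + 6. So 5^{56} ≡ 5^{6} ≡ 5 (mod 11)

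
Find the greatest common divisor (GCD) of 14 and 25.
1

Using the Euclidean algorithm:
14 = 0 × 25 + 14
25 = 1 × 14 + 11
14 = 1 × 11 + 3
11 = 3 × 3 + 2
3 = 1 × 2 + 1
2 = 2 × 1 + 0

GCD(14, 25) = 1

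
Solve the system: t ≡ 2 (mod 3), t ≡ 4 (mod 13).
M = 3 × 13 = 39. M₁ = 13, y₁ ≡ 1 (mod 3). M₂ = 3, y₂ ≡ 9 (mod 13). t = 2×13×1 + 4×3×9 ≡ 17 (mod 39)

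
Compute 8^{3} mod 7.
1

Using successive squaring:
Binary expansion of 3: 11
Powers of 8 mod 7 (each is the square of the previous):
  8^1 ≡ 1 (mod 7)
  8^2 ≡ 1² = 1 ≡ 1 (mod 7)
3 = 2 + 1, so 8^3 = 8^2 × 8^1 ≡ 1 × 1 (mod 7)
Multiplying step by step:
  1 × 1 = 1 ≡ 1 (mod 7)
Result: 8^3 ≡ 1 (mod 7)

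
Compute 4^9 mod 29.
9 = 8 + 1 (binary 1001). Repeated squaring mod 29: 4^1 ≡ 4; 4^2 ≡ 4² = 16 ≡ 16; 4^4 ≡ 16² = 256 ≡ 24; 4^8 ≡ 24² = 576 ≡ 25. Multiply: 4^9 = 4^8 × 4^1 ≡ 25 × 4 (mod 29): 25 × 4 = 100 ≡ 13. So 4^9 ≡ 13 (mod 29).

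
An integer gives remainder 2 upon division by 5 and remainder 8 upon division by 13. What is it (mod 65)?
M = 5 × 13 = 65. M₁ = 13, y₁ ≡ 2 (mod 5). M₂ = 5, y₂ ≡ 8 (mod 13). n = 2×13×2 + 8×5×8 ≡ 47 (mod 65). The smallest positive such number is 47.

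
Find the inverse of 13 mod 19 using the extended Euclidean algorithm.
Extended GCD: 13(3) + 19(-2) = 1. So 13^(-1) ≡ 3 ≡ 3 (mod 19). Verify: 13 × 3 = 39 ≡ 1 (mod 19)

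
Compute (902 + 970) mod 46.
32

(902 + 970) = 1872
1872 mod 46 = 32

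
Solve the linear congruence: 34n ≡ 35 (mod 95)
15

Since gcd(34, 95) = 1 divides 35, a solution exists.
Multiply both sides by the inverse of 34 mod 95:
  34^(-1) mod 95 = 14
  x ≡ 14 × 35 ≡ 490 ≡ 15 (mod 95)
Verification: 34 × 15 = 510 = 5 × 95 + 35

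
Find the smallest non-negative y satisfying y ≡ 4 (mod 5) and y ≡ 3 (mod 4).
M = 5 × 4 = 20. M₁ = 4, y₁ ≡ 4 (mod 5). M₂ = 5, y₂ ≡ 1 (mod 4). y = 4×4×4 + 3×5×1 ≡ 19 (mod 20)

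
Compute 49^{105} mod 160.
49

Using successive squaring:
Binary expansion of 105: 1101001
Powers of 49 mod 160 (each is the square of the previous):
  49^1 ≡ 49 (mod 160)
  49^2 ≡ 49² = 2401 ≡ 1 (mod 160)
  49^4 ≡ 1² = 1 ≡ 1 (mod 160)
  49^8 ≡ 1² = 1 ≡ 1 (mod 160)
  49^16 ≡ 1² = 1 ≡ 1 (mod 160)
  49^32 ≡ 1² = 1 ≡ 1 (mod 160)
  49^64 ≡ 1² = 1 ≡ 1 (mod 160)
105 = 64 + 32 + 8 + 1, so 49^105 = 49^64 × 49^32 × 49^8 × 49^1 ≡ 1 × 1 × 1 × 49 (mod 160)
Multiplying step by step:
  1 × 1 = 1 ≡ 1 (mod 160)
  1 × 1 = 1 ≡ 1 (mod 160)
  1 × 49 = 49 ≡ 49 (mod 160)
Result: 49^105 ≡ 49 (mod 160)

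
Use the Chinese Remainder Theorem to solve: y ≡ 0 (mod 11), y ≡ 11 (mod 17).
11

Using the Chinese Remainder Theorem:
M = product of moduli = 187
For equation 1: M_1 = 17, 17 ≡ 6 (mod 11), inverse of 17 mod 11 is 2 (check: 6 × 2 = 12 ≡ 1 (mod 11))
For equation 2: M_2 = 11, 11 ≡ 11 (mod 17), inverse of 11 mod 17 is 14 (check: 11 × 14 = 154 ≡ 1 (mod 17))
Combine: y ≡ Σ r_i×M_i×(M_i⁻¹ mod m_i) = 0×17×2 + 11×11×14 = 0 + 1694 = 1694
1694 mod 187 = 11
y ≡ 11 (mod 187)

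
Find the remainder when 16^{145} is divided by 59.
By Fermat: 16^{58} ≡ 1 (mod 59). 145 = 2×58 + 29. So 16^{145} ≡ 16^{29} ≡ 1 (mod 59)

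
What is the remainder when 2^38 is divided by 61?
Using repeated squaring. 38 = 32 + 4 + 2 (binary 100110). Repeated squaring mod 61: 2^1 ≡ 2; 2^2 ≡ 2² = 4 ≡ 4; 2^4 ≡ 4² = 16 ≡ 16; 2^8 ≡ 16² = 256 ≡ 12; 2^16 ≡ 12² = 144 ≡ 22; 2^32 ≡ 22² = 484 ≡ 57. Multiply: 2^38 = 2^32 × 2^4 × 2^2 ≡ 57 × 16 × 4 (mod 61): 57 × 16 = 912 ≡ 58; 58 × 4 = 232 ≡ 49. So 2^38 ≡ 49 (mod 61).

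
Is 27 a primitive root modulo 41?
No

To verify, check if 27^(40/q) ≢ 1 (mod 41) for each prime divisor q of 40
Divisors of 40 = 40: [1, 2, 4, 5, 8, 10, 20, 40]
  27^(40/2) = 27^20 ≡ 40 (mod 41)
  27^(40/5) = 27^8 ≡ 1 (mod 41)
Conclusion: 27 is not a primitive root modulo 41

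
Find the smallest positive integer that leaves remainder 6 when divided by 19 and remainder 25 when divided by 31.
M = 19 × 31 = 589. M₁ = 31, y₁ ≡ 8 (mod 19). M₂ = 19, y₂ ≡ 18 (mod 31). n = 6×31×8 + 25×19×18 ≡ 25 (mod 589). The smallest positive such number is 25.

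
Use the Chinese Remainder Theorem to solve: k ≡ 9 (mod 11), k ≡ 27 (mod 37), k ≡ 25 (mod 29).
7797

Using the Chinese Remainder Theorem:
M = product of moduli = 11803
For equation 1: M_1 = 1073, 1073 ≡ 6 (mod 11), inverse of 1073 mod 11 is 2 (check: 6 × 2 = 12 ≡ 1 (mod 11))
For equation 2: M_2 = 319, 319 ≡ 23 (mod 37), inverse of 319 mod 37 is 29 (check: 23 × 29 = 667 ≡ 1 (mod 37))
For equation 3: M_3 = 407, 407 ≡ 1 (mod 29), inverse of 407 mod 29 is 1 (check: 1 × 1 = 1 ≡ 1 (mod 29))
Combine: k ≡ Σ r_i×M_i×(M_i⁻¹ mod m_i) = 9×1073×2 + 27×319×29 + 25×407×1 = 19314 + 249777 + 10175 = 279266
279266 mod 11803 = 7797
k ≡ 7797 (mod 11803)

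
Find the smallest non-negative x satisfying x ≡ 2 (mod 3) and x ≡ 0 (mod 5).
M = 3 × 5 = 15. M₁ = 5, y₁ ≡ 2 (mod 3). M₂ = 3, y₂ ≡ 2 (mod 5). x = 2×5×2 + 0×3×2 ≡ 5 (mod 15)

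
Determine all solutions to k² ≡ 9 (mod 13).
The square roots of 9 mod 13 are 3 and 10. Verify: 3² = 9 ≡ 9 (mod 13)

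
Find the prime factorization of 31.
31

Divide by primes starting from smallest:
31 ÷ 31 = 1

31 = 31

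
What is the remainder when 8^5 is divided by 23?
5 = 4 + 1 (binary 101). Repeated squaring mod 23: 8^1 ≡ 8; 8^2 ≡ 8² = 64 ≡ 18; 8^4 ≡ 18² = 324 ≡ 2. Multiply: 8^5 = 8^4 × 8^1 ≡ 2 × 8 (mod 23): 2 × 8 = 16 ≡ 16. So 8^5 ≡ 16 (mod 23).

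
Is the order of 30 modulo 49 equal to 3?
Yes, ord_49(30) = 3.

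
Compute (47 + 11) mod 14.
2

(47 + 11) = 58
58 mod 14 = 2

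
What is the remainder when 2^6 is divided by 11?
6 = 4 + 2 (binary 110). Repeated squaring mod 11: 2^1 ≡ 2; 2^2 ≡ 2² = 4 ≡ 4; 2^4 ≡ 4² = 16 ≡ 5. Multiply: 2^6 = 2^4 × 2^2 ≡ 5 × 4 (mod 11): 5 × 4 = 20 ≡ 9. So 2^6 ≡ 9 (mod 11).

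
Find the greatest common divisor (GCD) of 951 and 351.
3

Using the Euclidean algorithm:
951 = 2 × 351 + 249
351 = 1 × 249 + 102
249 = 2 × 102 + 45
102 = 2 × 45 + 12
45 = 3 × 12 + 9
12 = 1 × 9 + 3
9 = 3 × 3 + 0

GCD(951, 351) = 3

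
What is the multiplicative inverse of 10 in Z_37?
10^(-1) ≡ 26 (mod 37). Verification: 10 × 26 = 260 ≡ 1 (mod 37)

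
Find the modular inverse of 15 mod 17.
15^(-1) ≡ 8 (mod 17). Verification: 15 × 8 = 120 ≡ 1 (mod 17)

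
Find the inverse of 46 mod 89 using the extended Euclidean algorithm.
Extended GCD: 46(-29) + 89(15) = 1. So 46^(-1) ≡ 60 ≡ 60 (mod 89). Verify: 46 × 60 = 2760 ≡ 1 (mod 89)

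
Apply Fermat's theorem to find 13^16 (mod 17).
By Fermat's Little Theorem, 13^{16} ≡ 1 (mod 17) since 17 is prime and gcd(13, 17) = 1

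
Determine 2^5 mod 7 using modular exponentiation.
5 = 4 + 1 (binary 101). Repeated squaring mod 7: 2^1 ≡ 2; 2^2 ≡ 2² = 4 ≡ 4; 2^4 ≡ 4² = 16 ≡ 2. Multiply: 2^5 = 2^4 × 2^1 ≡ 2 × 2 (mod 7): 2 × 2 = 4 ≡ 4. So 2^5 ≡ 4 (mod 7).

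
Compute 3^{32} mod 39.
9

Using successive squaring:
Binary expansion of 32: 100000
Powers of 3 mod 39 (each is the square of the previous):
  3^1 ≡ 3 (mod 39)
  3^2 ≡ 3² = 9 ≡ 9 (mod 39)
  3^4 ≡ 9² = 81 ≡ 3 (mod 39)
  3^8 ≡ 3² = 9 ≡ 9 (mod 39)
  3^16 ≡ 9² = 81 ≡ 3 (mod 39)
  3^32 ≡ 3² = 9 ≡ 9 (mod 39)
32 is a power of 2, so 3^32 is the last square: ≡ 9 (mod 39)
Result: 3^32 ≡ 9 (mod 39)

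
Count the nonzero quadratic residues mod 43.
For prime 43, there are (p-1)/2 = (43-1)/2 = 21 quadratic residues (excluding 0).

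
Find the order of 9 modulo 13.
Powers of 9 mod 13: 9^1≡9, 9^2≡3, 9^3≡1. Order = 3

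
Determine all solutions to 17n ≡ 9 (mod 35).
17

Since gcd(17, 35) = 1 divides 9, a solution exists.
Multiply both sides by the inverse of 17 mod 35:
  17^(-1) mod 35 = 33
  x ≡ 33 × 9 ≡ 297 ≡ 17 (mod 35)
Verification: 17 × 17 = 289 = 8 × 35 + 9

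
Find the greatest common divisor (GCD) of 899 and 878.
1

Using the Euclidean algorithm:
899 = 1 × 878 + 21
878 = 41 × 21 + 17
21 = 1 × 17 + 4
17 = 4 × 4 + 1
4 = 4 × 1 + 0

GCD(899, 878) = 1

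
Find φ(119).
96

Prime factorization: 119 = 7 × 17
Using the formula φ(n) = n × Π(1 - 1/p) for each prime factor p:
φ(119) = 119 × (1 - 1/7) × (1 - 1/17)
φ(119) = 96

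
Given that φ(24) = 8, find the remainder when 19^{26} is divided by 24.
By Euler: 19^{8} ≡ 1 (mod 24) since gcd(19, 24) = 1. 26 = 3×8 + 2. So 19^{26} ≡ 19^{2} ≡ 1 (mod 24)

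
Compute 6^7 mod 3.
6 ≡ 0 (mod 3). 7 = 4 + 2 + 1 (binary 111). Repeated squaring mod 3: 0^1 ≡ 0; 0^2 ≡ 0² = 0 ≡ 0; 0^4 ≡ 0² = 0 ≡ 0. Multiply: 6^7 ≡ 0^4 × 0^2 × 0^1 ≡ 0 × 0 × 0 (mod 3): 0 × 0 = 0 ≡ 0; 0 × 0 = 0 ≡ 0. So 6^7 ≡ 0 (mod 3).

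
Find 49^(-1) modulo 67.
26

Using Extended Euclidean Algorithm:
gcd(49, 67) = 1
Bezout coefficients: 49 × 26 + 67 × -19 = 1
So 49 × 26 ≡ 1 (mod 67)
The inverse is 26 mod 67 = 26
Verification: 49 × 26 = 1274 = 19 × 67 + 1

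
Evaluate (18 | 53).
(18/53) = 18^{26} mod 53 = -1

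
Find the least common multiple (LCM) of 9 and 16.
144

First find GCD(9, 16) using the Euclidean algorithm:
9 = 0 × 16 + 9
16 = 1 × 9 + 7
9 = 1 × 7 + 2
7 = 3 × 2 + 1
2 = 2 × 1 + 0
GCD(9, 16) = 1

LCM formula: LCM(a, b) = (a × b) / GCD(a, b)
LCM(9, 16) = (9 × 16) / 1
LCM(9, 16) = 144 / 1
LCM(9, 16) = 144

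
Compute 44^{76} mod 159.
142

Using successive squaring:
Binary expansion of 76: 1001100
Powers of 44 mod 159 (each is the square of the previous):
  44^1 ≡ 44 (mod 159)
  44^2 ≡ 44² = 1936 ≡ 28 (mod 159)
  44^4 ≡ 28² = 784 ≡ 148 (mod 159)
  44^8 ≡ 148² = 21904 ≡ 121 (mod 159)
  44^16 ≡ 121² = 14641 ≡ 13 (mod 159)
  44^32 ≡ 13² = 169 ≡ 10 (mod 159)
  44^64 ≡ 10² = 100 ≡ 100 (mod 159)
76 = 64 + 8 + 4, so 44^76 = 44^64 × 44^8 × 44^4 ≡ 100 × 121 × 148 (mod 159)
Multiplying step by step:
  100 × 121 = 12100 ≡ 16 (mod 159)
  16 × 148 = 2368 ≡ 142 (mod 159)
Result: 44^76 ≡ 142 (mod 159)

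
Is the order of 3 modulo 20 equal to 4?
Yes, ord_20(3) = 4.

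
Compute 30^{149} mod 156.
36

Using successive squaring:
Binary expansion of 149: 10010101
Powers of 30 mod 156 (each is the square of the previous):
  30^1 ≡ 30 (mod 156)
  30^2 ≡ 30² = 900 ≡ 120 (mod 156)
  30^4 ≡ 120² = 14400 ≡ 48 (mod 156)
  30^8 ≡ 48² = 2304 ≡ 120 (mod 156)
  30^16 ≡ 120² = 14400 ≡ 48 (mod 156)
  30^32 ≡ 48² = 2304 ≡ 120 (mod 156)
  30^64 ≡ 120² = 14400 ≡ 48 (mod 156)
  30^128 ≡ 48² = 2304 ≡ 120 (mod 156)
149 = 128 + 16 + 4 + 1, so 30^149 = 30^128 × 30^16 × 30^4 × 30^1 ≡ 120 × 48 × 48 × 30 (mod 156)
Multiplying step by step:
  120 × 48 = 5760 ≡ 144 (mod 156)
  144 × 48 = 6912 ≡ 48 (mod 156)
  48 × 30 = 1440 ≡ 36 (mod 156)
Result: 30^149 ≡ 36 (mod 156)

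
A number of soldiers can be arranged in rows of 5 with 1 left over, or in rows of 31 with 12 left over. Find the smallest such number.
M = 5 × 31 = 155. M₁ = 31, y₁ ≡ 1 (mod 5). M₂ = 5, y₂ ≡ 25 (mod 31). m = 1×31×1 + 12×5×25 ≡ 136 (mod 155). The smallest positive such number is 136.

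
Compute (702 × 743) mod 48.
18

(702 × 743) = 521586
521586 mod 48 = 18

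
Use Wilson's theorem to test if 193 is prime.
(192)! mod 193 = 192. Since 192 ≡ -1 (mod 193), 193 is prime.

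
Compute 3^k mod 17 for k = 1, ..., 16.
g^1, g^2, ..., g^{16} mod 17: {3, 9, 10, 13, 5, 15, 11, 16, 14, 8, 7, 4, 12, 2, 6, 1}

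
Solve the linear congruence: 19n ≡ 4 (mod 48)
28

Since gcd(19, 48) = 1 divides 4, a solution exists.
Multiply both sides by the inverse of 19 mod 48:
  19^(-1) mod 48 = 43
  x ≡ 43 × 4 ≡ 172 ≡ 28 (mod 48)
Verification: 19 × 28 = 532 = 11 × 48 + 4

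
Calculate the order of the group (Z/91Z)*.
72

Prime factorization: 91 = 7 × 13
Using the formula φ(n) = n × Π(1 - 1/p) for each prime factor p:
φ(91) = 91 × (1 - 1/7) × (1 - 1/13)
φ(91) = 72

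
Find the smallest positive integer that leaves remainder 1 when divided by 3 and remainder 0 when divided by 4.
M = 3 × 4 = 12. M₁ = 4, y₁ ≡ 1 (mod 3). M₂ = 3, y₂ ≡ 3 (mod 4). n = 1×4×1 + 0×3×3 ≡ 4 (mod 12). The smallest positive such number is 4.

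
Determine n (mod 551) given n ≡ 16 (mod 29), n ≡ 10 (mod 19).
219

Using the Chinese Remainder Theorem:
M = product of moduli = 551
For equation 1: M_1 = 19, 19 ≡ 19 (mod 29), inverse of 19 mod 29 is 26 (check: 19 × 26 = 494 ≡ 1 (mod 29))
For equation 2: M_2 = 29, 29 ≡ 10 (mod 19), inverse of 29 mod 19 is 2 (check: 10 × 2 = 20 ≡ 1 (mod 19))
Combine: n ≡ Σ r_i×M_i×(M_i⁻¹ mod m_i) = 16×19×26 + 10×29×2 = 7904 + 580 = 8484
8484 mod 551 = 219
n ≡ 219 (mod 551)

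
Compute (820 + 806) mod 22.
20

(820 + 806) = 1626
1626 mod 22 = 20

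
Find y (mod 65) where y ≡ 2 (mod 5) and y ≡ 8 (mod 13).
M = 5 × 13 = 65. M₁ = 13, y₁ ≡ 2 (mod 5). M₂ = 5, y₂ ≡ 8 (mod 13). y = 2×13×2 + 8×5×8 ≡ 47 (mod 65)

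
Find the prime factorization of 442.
2 × 13 × 17

Divide by primes starting from smallest:
442 ÷ 2 = 221
221 ÷ 13 = 17
17 ÷ 17 = 1

442 = 2 × 13 × 17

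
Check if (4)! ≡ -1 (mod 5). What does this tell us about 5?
(4)! mod 5 = 4. Since this equals -1 (mod 5), Wilson confirms 5 is prime.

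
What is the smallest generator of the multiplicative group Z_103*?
p - 1 = 102 has prime divisors 2, 3, 17. h is a primitive root mod 103 iff h^(102/q) ≢ 1 (mod 103) for each such q.
h = 2: 2^51 ≡ 1, 2^34 ≡ 46, 2^6 ≡ 64 (mod 103); 2^51 ≡ 1, so not a primitive root.
h = 3: 3^51 ≡ 102, 3^34 ≡ 1, 3^6 ≡ 8 (mod 103); 3^34 ≡ 1, so not a primitive root.
h = 4: 4^51 ≡ 1, 4^34 ≡ 56, 4^6 ≡ 79 (mod 103); 4^51 ≡ 1, so not a primitive root.
h = 5: 5^51 ≡ 102, 5^34 ≡ 56, 5^6 ≡ 72 (mod 103); none is 1, so 5 has order 102 and is a primitive root.
The smallest primitive root mod 103 is g = 5.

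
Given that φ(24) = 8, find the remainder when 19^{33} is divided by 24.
By Euler: 19^{8} ≡ 1 (mod 24) since gcd(19, 24) = 1. 33 = 4×8 + 1. So 19^{33} ≡ 19^{1} ≡ 19 (mod 24)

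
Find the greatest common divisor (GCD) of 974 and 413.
1

Using the Euclidean algorithm:
974 = 2 × 413 + 148
413 = 2 × 148 + 117
148 = 1 × 117 + 31
117 = 3 × 31 + 24
31 = 1 × 24 + 7
24 = 3 × 7 + 3
7 = 2 × 3 + 1
3 = 3 × 1 + 0

GCD(974, 413) = 1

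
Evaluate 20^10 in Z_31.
10 = 8 + 2 (binary 1010). Repeated squaring mod 31: 20^1 ≡ 20; 20^2 ≡ 20² = 400 ≡ 28; 20^4 ≡ 28² = 784 ≡ 9; 20^8 ≡ 9² = 81 ≡ 19. Multiply: 20^10 = 20^8 × 20^2 ≡ 19 × 28 (mod 31): 19 × 28 = 532 ≡ 5. So 20^10 ≡ 5 (mod 31).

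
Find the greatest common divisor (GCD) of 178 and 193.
1

Using the Euclidean algorithm:
178 = 0 × 193 + 178
193 = 1 × 178 + 15
178 = 11 × 15 + 13
15 = 1 × 13 + 2
13 = 6 × 2 + 1
2 = 2 × 1 + 0

GCD(178, 193) = 1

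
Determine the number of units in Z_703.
648

Prime factorization: 703 = 19 × 37
Using the formula φ(n) = n × Π(1 - 1/p) for each prime factor p:
φ(703) = 703 × (1 - 1/19) × (1 - 1/37)
φ(703) = 648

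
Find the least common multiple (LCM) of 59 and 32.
1888

First find GCD(59, 32) using the Euclidean algorithm:
59 = 1 × 32 + 27
32 = 1 × 27 + 5
27 = 5 × 5 + 2
5 = 2 × 2 + 1
2 = 2 × 1 + 0
GCD(59, 32) = 1

LCM formula: LCM(a, b) = (a × b) / GCD(a, b)
LCM(59, 32) = (59 × 32) / 1
LCM(59, 32) = 1888 / 1
LCM(59, 32) = 1888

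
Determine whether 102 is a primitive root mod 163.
p - 1 = 162 has prime divisors 2, 3. Check 102^(162/q) mod 163 for each: 102^(162/2) = 102^81 ≡ 162, 102^(162/3) = 102^54 ≡ 1 (mod 163). Since 102^54 ≡ 1 (mod 163), the order of 102 divides 54 (in fact the order is 54) ≠ 162, so it is not a primitive root.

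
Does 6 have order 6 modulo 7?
p - 1 = 6 has prime divisors 2, 3. Check 6^(6/q) mod 7 for each: 6^(6/2) = 6^3 ≡ 6, 6^(6/3) = 6^2 ≡ 1 (mod 7). Since 6^2 ≡ 1 (mod 7), the order of 6 divides 2 (in fact the order is 2) ≠ 6, so it is not a primitive root.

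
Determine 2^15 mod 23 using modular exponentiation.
Using repeated squaring. 15 = 8 + 4 + 2 + 1 (binary 1111). Repeated squaring mod 23: 2^1 ≡ 2; 2^2 ≡ 2² = 4 ≡ 4; 2^4 ≡ 4² = 16 ≡ 16; 2^8 ≡ 16² = 256 ≡ 3. Multiply: 2^15 = 2^8 × 2^4 × 2^2 × 2^1 ≡ 3 × 16 × 4 × 2 (mod 23): 3 × 16 = 48 ≡ 2; 2 × 4 = 8 ≡ 8; 8 × 2 = 16 ≡ 16. So 2^15 ≡ 16 (mod 23).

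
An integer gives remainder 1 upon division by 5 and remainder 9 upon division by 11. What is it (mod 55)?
M = 5 × 11 = 55. M₁ = 11, y₁ ≡ 1 (mod 5). M₂ = 5, y₂ ≡ 9 (mod 11). t = 1×11×1 + 9×5×9 ≡ 31 (mod 55). The smallest positive such number is 31.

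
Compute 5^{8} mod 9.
7

Using successive squaring:
Binary expansion of 8: 1000
Powers of 5 mod 9 (each is the square of the previous):
  5^1 ≡ 5 (mod 9)
  5^2 ≡ 5² = 25 ≡ 7 (mod 9)
  5^4 ≡ 7² = 49 ≡ 4 (mod 9)
  5^8 ≡ 4² = 16 ≡ 7 (mod 9)
8 is a power of 2, so 5^8 is the last square: ≡ 7 (mod 9)
Result: 5^8 ≡ 7 (mod 9)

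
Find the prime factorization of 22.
2 × 11

Divide by primes starting from smallest:
22 ÷ 2 = 11
11 ÷ 11 = 1

22 = 2 × 11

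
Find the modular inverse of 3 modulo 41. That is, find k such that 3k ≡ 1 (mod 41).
14

Using Extended Euclidean Algorithm:
gcd(3, 41) = 1
Bezout coefficients: 3 × 14 + 41 × -1 = 1
So 3 × 14 ≡ 1 (mod 41)
The inverse is 14 mod 41 = 14
Verification: 3 × 14 = 42 = 1 × 41 + 1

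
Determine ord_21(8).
Powers of 8 mod 21: 8^1≡8, 8^2≡1. Order = 2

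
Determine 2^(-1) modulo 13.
2^(-1) ≡ 7 (mod 13). Verification: 2 × 7 = 14 ≡ 1 (mod 13)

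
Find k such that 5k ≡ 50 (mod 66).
10

Since gcd(5, 66) = 1 divides 50, a solution exists.
Multiply both sides by the inverse of 5 mod 66:
  5^(-1) mod 66 = 53
  x ≡ 53 × 50 ≡ 2650 ≡ 10 (mod 66)
Verification: 5 × 10 = 50 = 0 × 66 + 50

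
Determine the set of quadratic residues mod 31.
QRs mod 31: {1, 2, 4, 5, 7, 8, 9, 10, 14, 16, 18, 19, 20, 25, 28}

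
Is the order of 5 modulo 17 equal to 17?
No, the actual order is 16, not 17.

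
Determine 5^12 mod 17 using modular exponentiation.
Using repeated squaring. 12 = 8 + 4 (binary 1100). Repeated squaring mod 17: 5^1 ≡ 5; 5^2 ≡ 5² = 25 ≡ 8; 5^4 ≡ 8² = 64 ≡ 13; 5^8 ≡ 13² = 169 ≡ 16. Multiply: 5^12 = 5^8 × 5^4 ≡ 16 × 13 (mod 17): 16 × 13 = 208 ≡ 4. So 5^12 ≡ 4 (mod 17).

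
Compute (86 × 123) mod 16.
2

(86 × 123) = 10578
10578 mod 16 = 2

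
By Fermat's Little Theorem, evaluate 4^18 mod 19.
By Fermat's Little Theorem, 4^{18} ≡ 1 (mod 19) since 19 is prime and gcd(4, 19) = 1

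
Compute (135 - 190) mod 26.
23

(135 - 190) = -55
-55 mod 26 = 23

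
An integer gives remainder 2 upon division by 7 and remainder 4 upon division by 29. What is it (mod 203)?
M = 7 × 29 = 203. M₁ = 29, y₁ ≡ 1 (mod 7). M₂ = 7, y₂ ≡ 25 (mod 29). n = 2×29×1 + 4×7×25 ≡ 149 (mod 203). The smallest positive such number is 149.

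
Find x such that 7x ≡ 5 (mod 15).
5

Since gcd(7, 15) = 1 divides 5, a solution exists.
Multiply both sides by the inverse of 7 mod 15:
  7^(-1) mod 15 = 13
  x ≡ 13 × 5 ≡ 65 ≡ 5 (mod 15)
Verification: 7 × 5 = 35 = 2 × 15 + 5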